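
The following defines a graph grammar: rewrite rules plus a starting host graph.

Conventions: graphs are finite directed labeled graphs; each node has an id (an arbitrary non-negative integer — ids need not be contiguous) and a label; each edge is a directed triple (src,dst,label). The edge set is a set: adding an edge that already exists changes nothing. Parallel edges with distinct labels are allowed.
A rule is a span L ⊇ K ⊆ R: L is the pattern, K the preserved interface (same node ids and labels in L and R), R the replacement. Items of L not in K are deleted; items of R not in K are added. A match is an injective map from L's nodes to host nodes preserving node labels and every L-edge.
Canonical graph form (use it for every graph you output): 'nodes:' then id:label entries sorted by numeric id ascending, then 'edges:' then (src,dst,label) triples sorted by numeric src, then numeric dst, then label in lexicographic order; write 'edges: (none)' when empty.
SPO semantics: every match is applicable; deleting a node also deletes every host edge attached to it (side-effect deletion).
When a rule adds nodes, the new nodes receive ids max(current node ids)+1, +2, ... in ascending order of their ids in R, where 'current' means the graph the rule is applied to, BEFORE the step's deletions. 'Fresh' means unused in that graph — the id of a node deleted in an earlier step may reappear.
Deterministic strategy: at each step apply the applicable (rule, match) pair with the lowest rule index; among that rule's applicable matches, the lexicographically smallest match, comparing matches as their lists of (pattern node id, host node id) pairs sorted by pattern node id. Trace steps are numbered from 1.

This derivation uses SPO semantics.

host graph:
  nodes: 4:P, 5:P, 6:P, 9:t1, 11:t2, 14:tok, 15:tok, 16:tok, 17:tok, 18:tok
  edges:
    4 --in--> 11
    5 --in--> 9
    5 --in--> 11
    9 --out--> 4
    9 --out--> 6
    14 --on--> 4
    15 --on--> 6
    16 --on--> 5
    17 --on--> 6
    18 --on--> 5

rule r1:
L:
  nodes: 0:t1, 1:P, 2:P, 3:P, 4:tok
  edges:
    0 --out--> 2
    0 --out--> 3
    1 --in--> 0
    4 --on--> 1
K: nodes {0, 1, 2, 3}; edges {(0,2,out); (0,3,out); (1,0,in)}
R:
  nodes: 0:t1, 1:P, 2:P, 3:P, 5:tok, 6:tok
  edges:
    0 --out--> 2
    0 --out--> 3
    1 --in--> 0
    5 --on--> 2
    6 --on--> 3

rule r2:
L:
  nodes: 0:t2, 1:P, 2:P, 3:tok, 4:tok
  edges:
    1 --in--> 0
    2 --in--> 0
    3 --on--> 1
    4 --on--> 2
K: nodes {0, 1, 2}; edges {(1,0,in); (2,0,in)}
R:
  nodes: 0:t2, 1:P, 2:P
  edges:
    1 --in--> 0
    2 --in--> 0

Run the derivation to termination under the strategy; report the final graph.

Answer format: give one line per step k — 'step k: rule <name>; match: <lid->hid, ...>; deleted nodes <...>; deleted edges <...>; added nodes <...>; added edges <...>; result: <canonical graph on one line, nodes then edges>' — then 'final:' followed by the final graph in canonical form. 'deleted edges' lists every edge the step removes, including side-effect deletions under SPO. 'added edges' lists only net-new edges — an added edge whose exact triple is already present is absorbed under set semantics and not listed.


step 1: rule r1; match: 0->9, 1->5, 2->4, 3->6, 4->16; deleted nodes 16; deleted edges (16,5,on); added nodes 19, 20; added edges (19,4,on); (20,6,on); result: nodes: 4:P, 5:P, 6:P, 9:t1, 11:t2, 14:tok, 15:tok, 17:tok, 18:tok, 19:tok, 20:tok edges: (4,11,in); (5,9,in); (5,11,in); (9,4,out); (9,6,out); (14,4,on); (15,6,on); (17,6,on); (18,5,on); (19,4,on); (20,6,on)
step 2: rule r1; match: 0->9, 1->5, 2->4, 3->6, 4->18; deleted nodes 18; deleted edges (18,5,on); added nodes 21, 22; added edges (21,4,on); (22,6,on); result: nodes: 4:P, 5:P, 6:P, 9:t1, 11:t2, 14:tok, 15:tok, 17:tok, 19:tok, 20:tok, 21:tok, 22:tok edges: (4,11,in); (5,9,in); (5,11,in); (9,4,out); (9,6,out); (14,4,on); (15,6,on); (17,6,on); (19,4,on); (20,6,on); (21,4,on); (22,6,on)
final:
nodes: 4:P, 5:P, 6:P, 9:t1, 11:t2, 14:tok, 15:tok, 17:tok, 19:tok, 20:tok, 21:tok, 22:tok
edges: (4,11,in); (5,9,in); (5,11,in); (9,4,out); (9,6,out); (14,4,on); (15,6,on); (17,6,on); (19,4,on); (20,6,on); (21,4,on); (22,6,on)


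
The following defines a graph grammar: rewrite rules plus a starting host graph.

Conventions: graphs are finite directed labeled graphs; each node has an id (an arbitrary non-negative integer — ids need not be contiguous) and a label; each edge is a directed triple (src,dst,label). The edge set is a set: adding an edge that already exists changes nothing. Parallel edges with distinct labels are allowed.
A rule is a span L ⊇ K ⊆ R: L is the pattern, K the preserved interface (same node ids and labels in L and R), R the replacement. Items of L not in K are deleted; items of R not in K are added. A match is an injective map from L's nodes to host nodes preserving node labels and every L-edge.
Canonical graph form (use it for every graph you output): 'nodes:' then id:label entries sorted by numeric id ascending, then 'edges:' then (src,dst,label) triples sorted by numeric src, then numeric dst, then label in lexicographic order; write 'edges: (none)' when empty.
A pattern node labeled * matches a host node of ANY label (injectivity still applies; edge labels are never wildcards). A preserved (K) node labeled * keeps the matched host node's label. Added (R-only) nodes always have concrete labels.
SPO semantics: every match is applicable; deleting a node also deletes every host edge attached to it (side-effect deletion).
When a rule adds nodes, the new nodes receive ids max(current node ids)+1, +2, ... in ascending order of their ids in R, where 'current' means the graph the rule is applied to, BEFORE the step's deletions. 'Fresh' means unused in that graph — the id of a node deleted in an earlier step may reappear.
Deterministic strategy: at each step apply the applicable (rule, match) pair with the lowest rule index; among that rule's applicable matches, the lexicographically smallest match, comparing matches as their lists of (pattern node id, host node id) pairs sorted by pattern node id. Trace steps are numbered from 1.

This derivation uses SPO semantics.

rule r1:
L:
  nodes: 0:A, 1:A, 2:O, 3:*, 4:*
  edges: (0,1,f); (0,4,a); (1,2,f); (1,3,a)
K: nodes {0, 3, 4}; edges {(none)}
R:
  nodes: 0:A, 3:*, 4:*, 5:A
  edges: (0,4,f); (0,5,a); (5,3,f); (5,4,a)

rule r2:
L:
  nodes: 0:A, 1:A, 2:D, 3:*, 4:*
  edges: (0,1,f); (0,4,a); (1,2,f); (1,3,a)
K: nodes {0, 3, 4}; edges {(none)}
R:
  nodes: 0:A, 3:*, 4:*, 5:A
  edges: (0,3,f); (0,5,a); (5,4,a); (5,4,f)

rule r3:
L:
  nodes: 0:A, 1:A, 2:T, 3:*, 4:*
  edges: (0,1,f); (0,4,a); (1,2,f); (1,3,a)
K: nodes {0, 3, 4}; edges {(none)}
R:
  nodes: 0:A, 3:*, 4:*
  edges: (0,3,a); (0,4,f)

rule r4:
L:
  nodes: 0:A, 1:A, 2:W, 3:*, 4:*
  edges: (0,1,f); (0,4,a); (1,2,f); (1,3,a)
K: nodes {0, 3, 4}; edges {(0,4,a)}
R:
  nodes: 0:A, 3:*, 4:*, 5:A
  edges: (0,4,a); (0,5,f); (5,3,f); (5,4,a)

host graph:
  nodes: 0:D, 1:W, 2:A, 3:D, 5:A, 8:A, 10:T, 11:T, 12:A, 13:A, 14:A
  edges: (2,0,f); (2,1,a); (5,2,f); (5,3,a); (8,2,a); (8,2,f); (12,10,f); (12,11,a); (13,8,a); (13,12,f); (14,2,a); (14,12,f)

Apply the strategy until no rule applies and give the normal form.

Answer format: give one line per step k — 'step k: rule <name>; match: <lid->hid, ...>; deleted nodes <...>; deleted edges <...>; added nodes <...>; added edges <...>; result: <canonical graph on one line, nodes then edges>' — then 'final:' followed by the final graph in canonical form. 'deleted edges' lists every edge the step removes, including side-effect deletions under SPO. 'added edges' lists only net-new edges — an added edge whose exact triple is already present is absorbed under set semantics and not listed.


step 1: rule r2; match: 0->5, 1->2, 2->0, 3->1, 4->3; deleted nodes 0, 2; deleted edges (2,0,f); (2,1,a); (5,2,f); (5,3,a); (8,2,a); (8,2,f); (14,2,a); added nodes 15; added edges (5,1,f); (5,15,a); (15,3,a); (15,3,f); result: nodes: 1:W, 3:D, 5:A, 8:A, 10:T, 11:T, 12:A, 13:A, 14:A, 15:A edges: (5,1,f); (5,15,a); (12,10,f); (12,11,a); (13,8,a); (13,12,f); (14,12,f); (15,3,a); (15,3,f)
step 2: rule r3; match: 0->13, 1->12, 2->10, 3->11, 4->8; deleted nodes 10, 12; deleted edges (12,10,f); (12,11,a); (13,8,a); (13,12,f); (14,12,f); added nodes (none); added edges (13,8,f); (13,11,a); result: nodes: 1:W, 3:D, 5:A, 8:A, 11:T, 13:A, 14:A, 15:A edges: (5,1,f); (5,15,a); (13,8,f); (13,11,a); (15,3,a); (15,3,f)
final:
nodes: 1:W, 3:D, 5:A, 8:A, 11:T, 13:A, 14:A, 15:A
edges: (5,1,f); (5,15,a); (13,8,f); (13,11,a); (15,3,a); (15,3,f)


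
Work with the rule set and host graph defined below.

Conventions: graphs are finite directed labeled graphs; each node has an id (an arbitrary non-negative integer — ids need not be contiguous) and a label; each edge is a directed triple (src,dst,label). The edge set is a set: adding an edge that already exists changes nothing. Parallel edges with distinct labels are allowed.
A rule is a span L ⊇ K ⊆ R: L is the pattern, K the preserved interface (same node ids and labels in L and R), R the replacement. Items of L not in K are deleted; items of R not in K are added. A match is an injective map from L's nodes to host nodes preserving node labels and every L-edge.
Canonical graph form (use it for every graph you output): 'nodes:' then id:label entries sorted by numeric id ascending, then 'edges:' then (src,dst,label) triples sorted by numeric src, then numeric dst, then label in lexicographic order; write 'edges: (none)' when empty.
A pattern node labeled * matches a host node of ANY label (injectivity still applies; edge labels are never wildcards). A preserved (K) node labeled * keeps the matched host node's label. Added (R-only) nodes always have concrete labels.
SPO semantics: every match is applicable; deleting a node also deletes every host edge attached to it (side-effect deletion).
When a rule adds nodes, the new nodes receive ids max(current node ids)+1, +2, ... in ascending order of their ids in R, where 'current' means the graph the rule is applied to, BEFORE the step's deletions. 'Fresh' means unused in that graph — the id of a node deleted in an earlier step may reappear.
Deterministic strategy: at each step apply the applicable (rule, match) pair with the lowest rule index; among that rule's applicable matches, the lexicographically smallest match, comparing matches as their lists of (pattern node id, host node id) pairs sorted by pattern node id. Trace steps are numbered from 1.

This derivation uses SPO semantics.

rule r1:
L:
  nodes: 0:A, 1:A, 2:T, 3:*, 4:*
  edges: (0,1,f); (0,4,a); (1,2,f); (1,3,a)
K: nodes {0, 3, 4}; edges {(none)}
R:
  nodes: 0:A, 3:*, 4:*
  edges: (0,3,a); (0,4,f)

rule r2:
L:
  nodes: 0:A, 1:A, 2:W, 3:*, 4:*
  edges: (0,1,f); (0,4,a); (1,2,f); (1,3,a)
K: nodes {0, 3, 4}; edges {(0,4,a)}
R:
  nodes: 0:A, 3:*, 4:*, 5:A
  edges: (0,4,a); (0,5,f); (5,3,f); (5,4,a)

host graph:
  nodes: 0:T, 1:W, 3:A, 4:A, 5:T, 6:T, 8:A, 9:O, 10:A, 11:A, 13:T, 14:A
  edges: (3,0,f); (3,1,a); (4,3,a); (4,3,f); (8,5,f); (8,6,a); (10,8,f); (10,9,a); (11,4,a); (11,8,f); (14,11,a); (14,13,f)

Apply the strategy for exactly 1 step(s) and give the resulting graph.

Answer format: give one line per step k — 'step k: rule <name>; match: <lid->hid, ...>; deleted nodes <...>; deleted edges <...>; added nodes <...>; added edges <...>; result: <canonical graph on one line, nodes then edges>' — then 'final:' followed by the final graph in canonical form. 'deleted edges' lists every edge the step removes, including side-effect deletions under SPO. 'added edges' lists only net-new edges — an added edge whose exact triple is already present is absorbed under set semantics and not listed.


step 1: rule r1; match: 0->10, 1->8, 2->5, 3->6, 4->9; deleted nodes 5, 8; deleted edges (8,5,f); (8,6,a); (10,8,f); (10,9,a); (11,8,f); added nodes (none); added edges (10,6,a); (10,9,f); result: nodes: 0:T, 1:W, 3:A, 4:A, 6:T, 9:O, 10:A, 11:A, 13:T, 14:A edges: (3,0,f); (3,1,a); (4,3,a); (4,3,f); (10,6,a); (10,9,f); (11,4,a); (14,11,a); (14,13,f)
final:
nodes: 0:T, 1:W, 3:A, 4:A, 6:T, 9:O, 10:A, 11:A, 13:T, 14:A
edges: (3,0,f); (3,1,a); (4,3,a); (4,3,f); (10,6,a); (10,9,f); (11,4,a); (14,11,a); (14,13,f)


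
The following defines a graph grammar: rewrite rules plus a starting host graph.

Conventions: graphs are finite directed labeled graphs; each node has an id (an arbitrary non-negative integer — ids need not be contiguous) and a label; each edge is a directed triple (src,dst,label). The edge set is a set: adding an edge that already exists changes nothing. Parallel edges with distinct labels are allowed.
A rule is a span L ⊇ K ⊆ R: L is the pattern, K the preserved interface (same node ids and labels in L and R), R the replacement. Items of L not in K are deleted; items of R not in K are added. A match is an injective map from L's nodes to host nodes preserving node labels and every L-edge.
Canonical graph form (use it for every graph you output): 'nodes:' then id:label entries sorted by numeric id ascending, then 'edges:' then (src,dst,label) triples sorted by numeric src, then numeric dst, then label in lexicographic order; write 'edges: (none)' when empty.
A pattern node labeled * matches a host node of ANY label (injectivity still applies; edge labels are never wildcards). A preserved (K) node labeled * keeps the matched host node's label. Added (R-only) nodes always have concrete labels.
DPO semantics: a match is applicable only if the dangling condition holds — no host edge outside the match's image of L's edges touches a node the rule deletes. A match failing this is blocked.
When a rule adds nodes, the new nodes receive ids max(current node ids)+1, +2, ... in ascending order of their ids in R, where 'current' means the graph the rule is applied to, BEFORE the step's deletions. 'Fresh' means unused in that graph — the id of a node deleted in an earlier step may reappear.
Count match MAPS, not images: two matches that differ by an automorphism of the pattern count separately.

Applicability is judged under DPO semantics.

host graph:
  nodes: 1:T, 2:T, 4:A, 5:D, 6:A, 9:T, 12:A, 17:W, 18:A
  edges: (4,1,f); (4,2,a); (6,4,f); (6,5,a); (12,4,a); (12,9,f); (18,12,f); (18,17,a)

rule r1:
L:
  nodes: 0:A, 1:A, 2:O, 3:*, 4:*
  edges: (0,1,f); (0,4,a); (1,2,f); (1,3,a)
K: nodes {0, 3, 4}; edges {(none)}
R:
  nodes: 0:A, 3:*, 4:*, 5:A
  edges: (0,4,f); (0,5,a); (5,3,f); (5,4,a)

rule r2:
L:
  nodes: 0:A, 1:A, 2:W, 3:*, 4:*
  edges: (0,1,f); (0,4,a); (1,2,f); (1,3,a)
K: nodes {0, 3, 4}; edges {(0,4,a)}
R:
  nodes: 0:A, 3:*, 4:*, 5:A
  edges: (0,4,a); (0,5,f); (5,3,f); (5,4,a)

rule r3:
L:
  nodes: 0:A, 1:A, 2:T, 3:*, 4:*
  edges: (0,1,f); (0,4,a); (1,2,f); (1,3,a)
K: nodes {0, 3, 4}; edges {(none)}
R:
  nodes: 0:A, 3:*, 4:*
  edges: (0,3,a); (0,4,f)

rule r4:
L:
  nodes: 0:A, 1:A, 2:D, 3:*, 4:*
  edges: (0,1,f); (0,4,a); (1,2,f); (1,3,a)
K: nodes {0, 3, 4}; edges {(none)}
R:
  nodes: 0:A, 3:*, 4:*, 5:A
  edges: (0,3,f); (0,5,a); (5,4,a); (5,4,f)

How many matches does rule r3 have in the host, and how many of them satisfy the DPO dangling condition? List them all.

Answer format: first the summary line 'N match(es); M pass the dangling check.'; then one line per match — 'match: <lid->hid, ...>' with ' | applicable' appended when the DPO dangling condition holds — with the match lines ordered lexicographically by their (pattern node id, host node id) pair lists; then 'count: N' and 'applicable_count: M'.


2 match(es); 1 pass the dangling check.
match: 0->6, 1->4, 2->1, 3->2, 4->5
match: 0->18, 1->12, 2->9, 3->4, 4->17 | applicable
count: 2
applicable_count: 1


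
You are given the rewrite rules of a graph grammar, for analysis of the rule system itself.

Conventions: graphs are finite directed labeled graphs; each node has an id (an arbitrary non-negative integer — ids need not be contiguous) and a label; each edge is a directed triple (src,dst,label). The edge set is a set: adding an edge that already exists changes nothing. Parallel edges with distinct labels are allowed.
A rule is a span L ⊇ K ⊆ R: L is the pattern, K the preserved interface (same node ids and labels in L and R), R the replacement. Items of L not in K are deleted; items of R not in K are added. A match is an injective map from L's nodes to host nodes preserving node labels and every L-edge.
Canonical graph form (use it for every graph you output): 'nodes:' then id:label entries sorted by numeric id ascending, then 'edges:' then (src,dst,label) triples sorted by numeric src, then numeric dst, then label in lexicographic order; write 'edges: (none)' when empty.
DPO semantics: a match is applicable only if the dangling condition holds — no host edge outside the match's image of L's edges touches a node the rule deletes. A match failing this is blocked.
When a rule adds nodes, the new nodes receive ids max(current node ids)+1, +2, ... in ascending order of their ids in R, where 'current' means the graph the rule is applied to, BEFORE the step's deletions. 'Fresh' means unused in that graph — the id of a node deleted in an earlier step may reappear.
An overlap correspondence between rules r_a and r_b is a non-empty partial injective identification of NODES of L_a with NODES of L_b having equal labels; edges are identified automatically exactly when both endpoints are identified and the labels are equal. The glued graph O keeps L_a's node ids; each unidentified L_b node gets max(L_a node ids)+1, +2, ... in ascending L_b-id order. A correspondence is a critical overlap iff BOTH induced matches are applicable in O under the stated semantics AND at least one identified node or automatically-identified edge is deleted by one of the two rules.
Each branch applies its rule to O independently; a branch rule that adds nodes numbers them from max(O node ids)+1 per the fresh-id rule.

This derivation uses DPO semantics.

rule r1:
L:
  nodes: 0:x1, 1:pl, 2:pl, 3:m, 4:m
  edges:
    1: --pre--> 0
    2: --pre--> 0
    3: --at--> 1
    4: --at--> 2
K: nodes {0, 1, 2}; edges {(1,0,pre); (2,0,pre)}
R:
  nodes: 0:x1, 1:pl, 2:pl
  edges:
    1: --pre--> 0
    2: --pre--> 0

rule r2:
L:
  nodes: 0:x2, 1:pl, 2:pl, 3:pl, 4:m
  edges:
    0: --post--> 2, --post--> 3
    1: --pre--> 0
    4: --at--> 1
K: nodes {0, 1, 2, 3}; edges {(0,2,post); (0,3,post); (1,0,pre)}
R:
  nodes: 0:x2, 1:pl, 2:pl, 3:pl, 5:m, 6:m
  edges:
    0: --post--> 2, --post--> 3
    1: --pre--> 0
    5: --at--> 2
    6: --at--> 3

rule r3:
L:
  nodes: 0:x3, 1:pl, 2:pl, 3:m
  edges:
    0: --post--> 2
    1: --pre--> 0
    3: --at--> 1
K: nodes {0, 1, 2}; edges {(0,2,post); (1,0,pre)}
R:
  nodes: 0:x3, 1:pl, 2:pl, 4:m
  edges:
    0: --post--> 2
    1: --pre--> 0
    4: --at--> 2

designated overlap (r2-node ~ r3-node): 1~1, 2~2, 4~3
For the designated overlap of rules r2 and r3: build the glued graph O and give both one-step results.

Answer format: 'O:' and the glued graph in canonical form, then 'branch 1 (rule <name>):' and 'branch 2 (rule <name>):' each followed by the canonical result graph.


O:
nodes: 0:x2, 1:pl, 2:pl, 3:pl, 4:m, 5:x3
edges: (0,2,post); (0,3,post); (1,0,pre); (1,5,pre); (4,1,at); (5,2,post)
branch 1 (rule r2):
nodes: 0:x2, 1:pl, 2:pl, 3:pl, 5:x3, 6:m, 7:m
edges: (0,2,post); (0,3,post); (1,0,pre); (1,5,pre); (5,2,post); (6,2,at); (7,3,at)
branch 2 (rule r3):
nodes: 0:x2, 1:pl, 2:pl, 3:pl, 5:x3, 6:m
edges: (0,2,post); (0,3,post); (1,0,pre); (1,5,pre); (5,2,post); (6,2,at)


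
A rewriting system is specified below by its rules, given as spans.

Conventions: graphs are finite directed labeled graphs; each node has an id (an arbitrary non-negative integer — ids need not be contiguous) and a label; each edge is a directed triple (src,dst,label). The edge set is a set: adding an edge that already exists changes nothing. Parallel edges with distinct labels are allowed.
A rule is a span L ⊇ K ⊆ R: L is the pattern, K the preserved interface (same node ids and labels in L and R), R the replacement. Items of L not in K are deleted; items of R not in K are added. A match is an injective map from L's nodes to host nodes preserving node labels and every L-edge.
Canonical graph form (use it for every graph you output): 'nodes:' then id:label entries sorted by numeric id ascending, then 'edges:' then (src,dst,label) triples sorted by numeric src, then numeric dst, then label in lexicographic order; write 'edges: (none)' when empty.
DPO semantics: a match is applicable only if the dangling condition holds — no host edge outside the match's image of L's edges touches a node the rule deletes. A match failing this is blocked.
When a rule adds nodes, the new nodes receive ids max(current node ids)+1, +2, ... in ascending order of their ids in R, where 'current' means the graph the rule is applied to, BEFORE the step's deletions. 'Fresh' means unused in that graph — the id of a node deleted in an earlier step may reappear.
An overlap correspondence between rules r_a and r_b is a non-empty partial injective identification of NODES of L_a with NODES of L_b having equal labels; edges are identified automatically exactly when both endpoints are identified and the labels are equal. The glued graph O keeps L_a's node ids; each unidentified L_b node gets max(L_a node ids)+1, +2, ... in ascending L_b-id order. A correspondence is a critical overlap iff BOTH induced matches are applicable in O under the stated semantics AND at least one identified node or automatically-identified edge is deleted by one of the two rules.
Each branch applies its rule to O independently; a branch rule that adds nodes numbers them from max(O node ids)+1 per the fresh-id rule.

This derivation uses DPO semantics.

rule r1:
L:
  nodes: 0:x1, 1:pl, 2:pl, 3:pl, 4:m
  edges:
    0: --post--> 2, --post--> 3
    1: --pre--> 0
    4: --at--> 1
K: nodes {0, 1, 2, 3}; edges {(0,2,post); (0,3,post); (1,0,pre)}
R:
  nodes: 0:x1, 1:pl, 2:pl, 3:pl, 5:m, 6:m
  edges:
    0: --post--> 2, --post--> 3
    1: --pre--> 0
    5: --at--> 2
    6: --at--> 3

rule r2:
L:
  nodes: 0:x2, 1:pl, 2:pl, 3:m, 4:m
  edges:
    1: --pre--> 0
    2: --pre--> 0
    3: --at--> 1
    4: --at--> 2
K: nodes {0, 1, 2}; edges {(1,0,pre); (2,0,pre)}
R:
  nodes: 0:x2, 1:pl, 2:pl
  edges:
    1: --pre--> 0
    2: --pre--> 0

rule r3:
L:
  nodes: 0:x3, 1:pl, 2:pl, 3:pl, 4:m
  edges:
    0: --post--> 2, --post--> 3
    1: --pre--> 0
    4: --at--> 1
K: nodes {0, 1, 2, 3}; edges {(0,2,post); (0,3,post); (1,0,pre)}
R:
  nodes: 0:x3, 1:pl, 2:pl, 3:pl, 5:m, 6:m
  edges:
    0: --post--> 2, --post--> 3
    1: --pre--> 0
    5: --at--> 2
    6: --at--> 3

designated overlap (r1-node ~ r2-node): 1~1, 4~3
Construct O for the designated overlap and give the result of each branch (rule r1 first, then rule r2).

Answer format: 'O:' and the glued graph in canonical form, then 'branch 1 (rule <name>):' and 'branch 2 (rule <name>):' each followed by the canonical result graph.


O:
nodes: 0:x1, 1:pl, 2:pl, 3:pl, 4:m, 5:x2, 6:pl, 7:m
edges: (0,2,post); (0,3,post); (1,0,pre); (1,5,pre); (4,1,at); (6,5,pre); (7,6,at)
branch 1 (rule r1):
nodes: 0:x1, 1:pl, 2:pl, 3:pl, 5:x2, 6:pl, 7:m, 8:m, 9:m
edges: (0,2,post); (0,3,post); (1,0,pre); (1,5,pre); (6,5,pre); (7,6,at); (8,2,at); (9,3,at)
branch 2 (rule r2):
nodes: 0:x1, 1:pl, 2:pl, 3:pl, 5:x2, 6:pl
edges: (0,2,post); (0,3,post); (1,0,pre); (1,5,pre); (6,5,pre)


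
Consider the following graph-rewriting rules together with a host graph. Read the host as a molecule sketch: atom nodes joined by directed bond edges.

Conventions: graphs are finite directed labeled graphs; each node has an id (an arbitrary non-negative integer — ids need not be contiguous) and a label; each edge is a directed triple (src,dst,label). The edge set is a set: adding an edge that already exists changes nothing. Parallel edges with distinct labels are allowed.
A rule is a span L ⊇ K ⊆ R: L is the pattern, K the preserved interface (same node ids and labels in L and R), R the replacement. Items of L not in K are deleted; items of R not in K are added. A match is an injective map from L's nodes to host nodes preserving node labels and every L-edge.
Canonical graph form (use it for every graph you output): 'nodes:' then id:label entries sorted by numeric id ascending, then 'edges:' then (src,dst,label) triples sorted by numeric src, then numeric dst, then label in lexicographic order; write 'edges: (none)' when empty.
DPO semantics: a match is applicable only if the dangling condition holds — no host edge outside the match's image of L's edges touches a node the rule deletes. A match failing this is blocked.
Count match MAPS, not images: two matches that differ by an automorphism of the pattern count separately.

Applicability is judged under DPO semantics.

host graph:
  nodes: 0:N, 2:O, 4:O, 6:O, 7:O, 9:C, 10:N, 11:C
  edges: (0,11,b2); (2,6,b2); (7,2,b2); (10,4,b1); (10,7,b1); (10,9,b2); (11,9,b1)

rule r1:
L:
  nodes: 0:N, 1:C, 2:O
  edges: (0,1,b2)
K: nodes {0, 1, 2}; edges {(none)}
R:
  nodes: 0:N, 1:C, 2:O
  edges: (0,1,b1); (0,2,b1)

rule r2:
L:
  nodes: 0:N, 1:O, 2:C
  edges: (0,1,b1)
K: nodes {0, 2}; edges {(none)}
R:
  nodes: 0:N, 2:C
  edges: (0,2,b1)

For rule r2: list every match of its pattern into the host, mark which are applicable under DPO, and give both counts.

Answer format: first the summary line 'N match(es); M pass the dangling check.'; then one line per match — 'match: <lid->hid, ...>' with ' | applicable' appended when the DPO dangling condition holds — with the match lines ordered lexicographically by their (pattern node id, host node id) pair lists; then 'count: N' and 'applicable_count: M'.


4 match(es); 2 pass the dangling check.
match: 0->10, 1->4, 2->9 | applicable
match: 0->10, 1->4, 2->11 | applicable
match: 0->10, 1->7, 2->9
match: 0->10, 1->7, 2->11
count: 4
applicable_count: 2


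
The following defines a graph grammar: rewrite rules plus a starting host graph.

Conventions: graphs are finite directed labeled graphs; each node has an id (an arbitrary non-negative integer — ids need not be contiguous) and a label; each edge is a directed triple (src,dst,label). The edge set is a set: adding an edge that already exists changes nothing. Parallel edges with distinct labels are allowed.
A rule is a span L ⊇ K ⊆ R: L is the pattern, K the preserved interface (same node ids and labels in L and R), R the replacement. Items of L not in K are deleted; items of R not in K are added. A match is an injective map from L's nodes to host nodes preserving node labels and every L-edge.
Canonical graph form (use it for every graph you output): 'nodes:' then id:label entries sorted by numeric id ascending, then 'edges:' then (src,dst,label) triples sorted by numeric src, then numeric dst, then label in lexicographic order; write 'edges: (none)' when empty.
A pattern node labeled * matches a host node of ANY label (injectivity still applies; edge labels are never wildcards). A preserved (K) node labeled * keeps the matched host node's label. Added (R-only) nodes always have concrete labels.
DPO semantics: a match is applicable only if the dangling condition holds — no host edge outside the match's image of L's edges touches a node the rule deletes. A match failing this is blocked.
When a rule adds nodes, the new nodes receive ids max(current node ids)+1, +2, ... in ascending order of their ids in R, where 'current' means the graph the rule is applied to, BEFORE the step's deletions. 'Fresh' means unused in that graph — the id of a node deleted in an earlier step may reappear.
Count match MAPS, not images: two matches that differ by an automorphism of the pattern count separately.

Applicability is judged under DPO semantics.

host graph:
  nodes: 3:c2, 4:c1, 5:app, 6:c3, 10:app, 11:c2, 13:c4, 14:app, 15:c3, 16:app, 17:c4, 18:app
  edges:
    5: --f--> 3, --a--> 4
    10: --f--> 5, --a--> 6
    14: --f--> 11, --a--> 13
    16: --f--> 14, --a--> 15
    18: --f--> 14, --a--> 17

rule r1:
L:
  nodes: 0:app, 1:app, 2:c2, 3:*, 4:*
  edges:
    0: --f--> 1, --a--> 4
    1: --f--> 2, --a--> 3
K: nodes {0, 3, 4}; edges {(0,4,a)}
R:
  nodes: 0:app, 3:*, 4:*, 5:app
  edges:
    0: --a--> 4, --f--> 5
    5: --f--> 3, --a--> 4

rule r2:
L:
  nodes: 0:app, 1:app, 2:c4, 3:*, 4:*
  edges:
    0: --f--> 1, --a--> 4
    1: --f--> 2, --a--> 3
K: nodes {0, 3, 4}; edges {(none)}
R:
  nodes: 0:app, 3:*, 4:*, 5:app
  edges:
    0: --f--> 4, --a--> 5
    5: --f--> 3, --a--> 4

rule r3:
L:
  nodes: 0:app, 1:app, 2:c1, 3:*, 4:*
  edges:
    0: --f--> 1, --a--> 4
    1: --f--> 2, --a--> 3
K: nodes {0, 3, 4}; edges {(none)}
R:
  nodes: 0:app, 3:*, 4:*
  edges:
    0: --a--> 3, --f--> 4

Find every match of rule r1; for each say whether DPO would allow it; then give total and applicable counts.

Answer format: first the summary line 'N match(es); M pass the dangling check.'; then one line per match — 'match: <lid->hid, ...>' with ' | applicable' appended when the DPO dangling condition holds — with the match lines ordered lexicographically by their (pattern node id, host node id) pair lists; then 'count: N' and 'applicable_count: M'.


3 match(es); 1 pass the dangling check.
match: 0->10, 1->5, 2->3, 3->4, 4->6 | applicable
match: 0->16, 1->14, 2->11, 3->13, 4->15
match: 0->18, 1->14, 2->11, 3->13, 4->17
count: 3
applicable_count: 1


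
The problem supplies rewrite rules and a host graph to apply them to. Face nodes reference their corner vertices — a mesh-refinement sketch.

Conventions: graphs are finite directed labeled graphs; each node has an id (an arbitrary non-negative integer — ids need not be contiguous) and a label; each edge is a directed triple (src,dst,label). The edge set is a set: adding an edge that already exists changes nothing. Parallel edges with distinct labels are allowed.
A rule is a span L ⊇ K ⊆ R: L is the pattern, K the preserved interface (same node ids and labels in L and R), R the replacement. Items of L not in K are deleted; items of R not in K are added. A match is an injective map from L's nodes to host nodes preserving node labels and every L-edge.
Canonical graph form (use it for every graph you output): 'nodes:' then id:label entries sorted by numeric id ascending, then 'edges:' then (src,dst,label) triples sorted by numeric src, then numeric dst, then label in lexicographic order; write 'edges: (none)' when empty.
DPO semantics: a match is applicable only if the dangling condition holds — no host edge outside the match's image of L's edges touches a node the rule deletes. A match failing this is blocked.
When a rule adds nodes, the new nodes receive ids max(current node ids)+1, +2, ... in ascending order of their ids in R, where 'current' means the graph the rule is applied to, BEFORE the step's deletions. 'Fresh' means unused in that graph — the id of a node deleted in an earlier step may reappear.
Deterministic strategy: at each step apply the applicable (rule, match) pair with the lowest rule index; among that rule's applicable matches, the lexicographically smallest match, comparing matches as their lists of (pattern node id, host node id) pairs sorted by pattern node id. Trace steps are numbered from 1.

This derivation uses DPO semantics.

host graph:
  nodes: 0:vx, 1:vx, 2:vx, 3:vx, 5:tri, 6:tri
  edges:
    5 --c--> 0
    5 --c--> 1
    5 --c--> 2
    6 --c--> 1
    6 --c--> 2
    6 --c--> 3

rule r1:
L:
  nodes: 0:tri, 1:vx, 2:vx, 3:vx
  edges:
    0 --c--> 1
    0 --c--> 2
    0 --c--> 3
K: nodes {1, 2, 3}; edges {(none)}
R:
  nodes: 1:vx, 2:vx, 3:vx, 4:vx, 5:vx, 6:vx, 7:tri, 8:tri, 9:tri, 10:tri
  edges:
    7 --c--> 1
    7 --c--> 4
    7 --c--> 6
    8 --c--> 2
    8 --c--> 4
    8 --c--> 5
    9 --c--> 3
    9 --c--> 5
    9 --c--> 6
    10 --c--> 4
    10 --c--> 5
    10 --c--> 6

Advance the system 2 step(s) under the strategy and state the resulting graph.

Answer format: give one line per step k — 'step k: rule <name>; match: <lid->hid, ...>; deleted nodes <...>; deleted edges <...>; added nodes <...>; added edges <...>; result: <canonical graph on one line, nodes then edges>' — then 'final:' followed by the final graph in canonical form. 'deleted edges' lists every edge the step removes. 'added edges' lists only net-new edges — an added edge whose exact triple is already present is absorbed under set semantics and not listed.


step 1: rule r1; match: 0->5, 1->0, 2->1, 3->2; deleted nodes 5; deleted edges (5,0,c); (5,1,c); (5,2,c); added nodes 7, 8, 9, 10, 11, 12, 13; added edges (10,0,c); (10,7,c); (10,9,c); (11,1,c); (11,7,c); (11,8,c); (12,2,c); (12,8,c); (12,9,c); (13,7,c); (13,8,c); (13,9,c); result: nodes: 0:vx, 1:vx, 2:vx, 3:vx, 6:tri, 7:vx, 8:vx, 9:vx, 10:tri, 11:tri, 12:tri, 13:tri edges: (6,1,c); (6,2,c); (6,3,c); (10,0,c); (10,7,c); (10,9,c); (11,1,c); (11,7,c); (11,8,c); (12,2,c); (12,8,c); (12,9,c); (13,7,c); (13,8,c); (13,9,c)
step 2: rule r1; match: 0->6, 1->1, 2->2, 3->3; deleted nodes 6; deleted edges (6,1,c); (6,2,c); (6,3,c); added nodes 14, 15, 16, 17, 18, 19, 20; added edges (17,1,c); (17,14,c); (17,16,c); (18,2,c); (18,14,c); (18,15,c); (19,3,c); (19,15,c); (19,16,c); (20,14,c); (20,15,c); (20,16,c); result: nodes: 0:vx, 1:vx, 2:vx, 3:vx, 7:vx, 8:vx, 9:vx, 10:tri, 11:tri, 12:tri, 13:tri, 14:vx, 15:vx, 16:vx, 17:tri, 18:tri, 19:tri, 20:tri edges: (10,0,c); (10,7,c); (10,9,c); (11,1,c); (11,7,c); (11,8,c); (12,2,c); (12,8,c); (12,9,c); (13,7,c); (13,8,c); (13,9,c); (17,1,c); (17,14,c); (17,16,c); (18,2,c); (18,14,c); (18,15,c); (19,3,c); (19,15,c); (19,16,c); (20,14,c); (20,15,c); (20,16,c)
final:
nodes: 0:vx, 1:vx, 2:vx, 3:vx, 7:vx, 8:vx, 9:vx, 10:tri, 11:tri, 12:tri, 13:tri, 14:vx, 15:vx, 16:vx, 17:tri, 18:tri, 19:tri, 20:tri
edges: (10,0,c); (10,7,c); (10,9,c); (11,1,c); (11,7,c); (11,8,c); (12,2,c); (12,8,c); (12,9,c); (13,7,c); (13,8,c); (13,9,c); (17,1,c); (17,14,c); (17,16,c); (18,2,c); (18,14,c); (18,15,c); (19,3,c); (19,15,c); (19,16,c); (20,14,c); (20,15,c); (20,16,c)


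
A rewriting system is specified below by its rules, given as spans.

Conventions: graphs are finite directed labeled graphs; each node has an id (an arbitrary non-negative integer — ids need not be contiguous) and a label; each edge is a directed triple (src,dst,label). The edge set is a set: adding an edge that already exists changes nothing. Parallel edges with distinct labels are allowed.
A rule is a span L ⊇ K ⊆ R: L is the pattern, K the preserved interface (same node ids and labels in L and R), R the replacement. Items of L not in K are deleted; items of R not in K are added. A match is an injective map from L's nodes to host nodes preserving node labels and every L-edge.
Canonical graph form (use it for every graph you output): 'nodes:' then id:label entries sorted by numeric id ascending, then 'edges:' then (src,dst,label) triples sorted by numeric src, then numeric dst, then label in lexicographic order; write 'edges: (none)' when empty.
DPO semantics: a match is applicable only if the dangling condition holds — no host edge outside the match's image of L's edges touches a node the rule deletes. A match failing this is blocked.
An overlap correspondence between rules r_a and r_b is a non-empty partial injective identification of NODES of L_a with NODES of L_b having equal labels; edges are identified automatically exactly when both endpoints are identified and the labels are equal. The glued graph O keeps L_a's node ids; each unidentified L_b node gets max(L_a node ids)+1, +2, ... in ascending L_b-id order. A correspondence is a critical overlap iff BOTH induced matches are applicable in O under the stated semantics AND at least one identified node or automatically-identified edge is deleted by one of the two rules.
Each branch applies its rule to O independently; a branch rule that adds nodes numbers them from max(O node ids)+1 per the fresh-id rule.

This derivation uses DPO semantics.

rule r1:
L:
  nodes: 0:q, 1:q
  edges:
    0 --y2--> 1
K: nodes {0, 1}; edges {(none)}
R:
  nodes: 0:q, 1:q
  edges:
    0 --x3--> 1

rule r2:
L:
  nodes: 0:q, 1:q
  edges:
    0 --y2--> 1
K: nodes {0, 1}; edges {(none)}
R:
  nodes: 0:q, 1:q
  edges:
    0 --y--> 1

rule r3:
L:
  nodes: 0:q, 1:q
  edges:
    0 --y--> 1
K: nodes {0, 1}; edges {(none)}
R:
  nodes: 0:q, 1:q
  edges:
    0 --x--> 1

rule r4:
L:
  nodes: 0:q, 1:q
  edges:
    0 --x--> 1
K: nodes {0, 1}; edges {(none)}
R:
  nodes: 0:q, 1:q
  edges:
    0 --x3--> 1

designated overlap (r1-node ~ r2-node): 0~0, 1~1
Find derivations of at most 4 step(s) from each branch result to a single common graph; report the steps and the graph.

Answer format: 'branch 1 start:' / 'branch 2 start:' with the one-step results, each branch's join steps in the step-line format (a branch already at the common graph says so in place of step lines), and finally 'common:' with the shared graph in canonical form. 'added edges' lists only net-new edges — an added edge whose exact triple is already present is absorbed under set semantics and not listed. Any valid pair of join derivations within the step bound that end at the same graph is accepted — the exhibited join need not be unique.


branch 1 start:
nodes: 0:q, 1:q
edges: (0,1,x3)
branch 2 start:
nodes: 0:q, 1:q
edges: (0,1,y)
branch 1: already at the common graph (0 steps)
branch 2 step 1: rule r3; match: 0->0, 1->1; deleted nodes (none); deleted edges (0,1,y); added nodes (none); added edges (0,1,x); result: nodes: 0:q, 1:q edges: (0,1,x)
branch 2 step 2: rule r4; match: 0->0, 1->1; deleted nodes (none); deleted edges (0,1,x); added nodes (none); added edges (0,1,x3); result: nodes: 0:q, 1:q edges: (0,1,x3)
common:
nodes: 0:q, 1:q
edges: (0,1,x3)


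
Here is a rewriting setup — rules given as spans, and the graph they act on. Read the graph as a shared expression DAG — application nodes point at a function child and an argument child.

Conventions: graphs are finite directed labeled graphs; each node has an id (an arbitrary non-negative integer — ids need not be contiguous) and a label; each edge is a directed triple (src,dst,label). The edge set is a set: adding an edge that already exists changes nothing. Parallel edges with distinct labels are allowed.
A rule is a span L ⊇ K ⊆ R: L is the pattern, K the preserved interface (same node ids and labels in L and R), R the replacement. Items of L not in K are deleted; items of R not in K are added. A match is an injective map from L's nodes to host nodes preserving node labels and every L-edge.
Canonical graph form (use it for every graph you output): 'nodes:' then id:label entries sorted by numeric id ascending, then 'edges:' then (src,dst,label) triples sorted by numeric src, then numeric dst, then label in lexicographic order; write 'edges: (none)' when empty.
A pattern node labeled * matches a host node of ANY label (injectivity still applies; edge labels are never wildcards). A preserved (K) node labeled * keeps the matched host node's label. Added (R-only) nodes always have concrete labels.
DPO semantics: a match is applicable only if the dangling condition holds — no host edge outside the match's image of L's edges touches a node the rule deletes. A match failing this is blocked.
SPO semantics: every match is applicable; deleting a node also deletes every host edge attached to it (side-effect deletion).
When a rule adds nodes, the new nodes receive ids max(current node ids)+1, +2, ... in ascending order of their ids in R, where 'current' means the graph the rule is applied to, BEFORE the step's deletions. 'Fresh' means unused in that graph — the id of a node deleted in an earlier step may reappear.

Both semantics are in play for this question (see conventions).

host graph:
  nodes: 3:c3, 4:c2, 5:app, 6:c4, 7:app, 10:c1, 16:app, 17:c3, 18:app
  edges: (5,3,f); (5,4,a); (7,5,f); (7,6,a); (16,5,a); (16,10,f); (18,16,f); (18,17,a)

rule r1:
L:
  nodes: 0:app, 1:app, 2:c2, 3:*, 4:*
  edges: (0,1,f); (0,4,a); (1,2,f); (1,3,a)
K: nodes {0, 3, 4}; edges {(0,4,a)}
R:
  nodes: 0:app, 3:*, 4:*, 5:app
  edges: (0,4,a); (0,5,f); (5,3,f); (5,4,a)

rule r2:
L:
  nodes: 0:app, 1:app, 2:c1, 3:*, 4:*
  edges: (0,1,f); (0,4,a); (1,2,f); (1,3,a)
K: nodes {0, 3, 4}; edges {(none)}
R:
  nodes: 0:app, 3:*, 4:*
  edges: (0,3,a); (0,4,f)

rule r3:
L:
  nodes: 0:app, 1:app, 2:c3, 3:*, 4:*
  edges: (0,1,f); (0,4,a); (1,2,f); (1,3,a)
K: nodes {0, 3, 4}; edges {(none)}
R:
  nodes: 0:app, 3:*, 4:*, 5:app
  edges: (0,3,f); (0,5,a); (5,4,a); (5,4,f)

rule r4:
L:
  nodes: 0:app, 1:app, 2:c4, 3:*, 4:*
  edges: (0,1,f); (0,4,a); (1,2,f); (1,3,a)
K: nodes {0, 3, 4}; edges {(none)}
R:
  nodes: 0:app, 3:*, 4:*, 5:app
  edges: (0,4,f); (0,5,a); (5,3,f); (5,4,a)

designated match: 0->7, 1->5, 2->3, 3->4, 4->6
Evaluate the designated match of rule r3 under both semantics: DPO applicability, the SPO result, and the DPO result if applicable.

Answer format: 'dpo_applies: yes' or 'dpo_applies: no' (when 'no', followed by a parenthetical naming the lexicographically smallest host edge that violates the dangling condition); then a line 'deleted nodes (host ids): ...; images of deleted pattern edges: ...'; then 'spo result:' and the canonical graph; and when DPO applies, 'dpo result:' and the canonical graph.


dpo_applies: no
(the rule deletes node 5, which keeps host edge (16,5,a) outside the match image — the dangling condition fails, DPO blocks; SPO proceeds and side-deletes such edges)
deleted nodes (host ids): 3, 5; images of deleted pattern edges: (5,3,f); (5,4,a); (7,5,f); (7,6,a)
spo result:
nodes: 4:c2, 6:c4, 7:app, 10:c1, 16:app, 17:c3, 18:app, 19:app
edges: (7,4,f); (7,19,a); (16,10,f); (18,16,f); (18,17,a); (19,6,a); (19,6,f)
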